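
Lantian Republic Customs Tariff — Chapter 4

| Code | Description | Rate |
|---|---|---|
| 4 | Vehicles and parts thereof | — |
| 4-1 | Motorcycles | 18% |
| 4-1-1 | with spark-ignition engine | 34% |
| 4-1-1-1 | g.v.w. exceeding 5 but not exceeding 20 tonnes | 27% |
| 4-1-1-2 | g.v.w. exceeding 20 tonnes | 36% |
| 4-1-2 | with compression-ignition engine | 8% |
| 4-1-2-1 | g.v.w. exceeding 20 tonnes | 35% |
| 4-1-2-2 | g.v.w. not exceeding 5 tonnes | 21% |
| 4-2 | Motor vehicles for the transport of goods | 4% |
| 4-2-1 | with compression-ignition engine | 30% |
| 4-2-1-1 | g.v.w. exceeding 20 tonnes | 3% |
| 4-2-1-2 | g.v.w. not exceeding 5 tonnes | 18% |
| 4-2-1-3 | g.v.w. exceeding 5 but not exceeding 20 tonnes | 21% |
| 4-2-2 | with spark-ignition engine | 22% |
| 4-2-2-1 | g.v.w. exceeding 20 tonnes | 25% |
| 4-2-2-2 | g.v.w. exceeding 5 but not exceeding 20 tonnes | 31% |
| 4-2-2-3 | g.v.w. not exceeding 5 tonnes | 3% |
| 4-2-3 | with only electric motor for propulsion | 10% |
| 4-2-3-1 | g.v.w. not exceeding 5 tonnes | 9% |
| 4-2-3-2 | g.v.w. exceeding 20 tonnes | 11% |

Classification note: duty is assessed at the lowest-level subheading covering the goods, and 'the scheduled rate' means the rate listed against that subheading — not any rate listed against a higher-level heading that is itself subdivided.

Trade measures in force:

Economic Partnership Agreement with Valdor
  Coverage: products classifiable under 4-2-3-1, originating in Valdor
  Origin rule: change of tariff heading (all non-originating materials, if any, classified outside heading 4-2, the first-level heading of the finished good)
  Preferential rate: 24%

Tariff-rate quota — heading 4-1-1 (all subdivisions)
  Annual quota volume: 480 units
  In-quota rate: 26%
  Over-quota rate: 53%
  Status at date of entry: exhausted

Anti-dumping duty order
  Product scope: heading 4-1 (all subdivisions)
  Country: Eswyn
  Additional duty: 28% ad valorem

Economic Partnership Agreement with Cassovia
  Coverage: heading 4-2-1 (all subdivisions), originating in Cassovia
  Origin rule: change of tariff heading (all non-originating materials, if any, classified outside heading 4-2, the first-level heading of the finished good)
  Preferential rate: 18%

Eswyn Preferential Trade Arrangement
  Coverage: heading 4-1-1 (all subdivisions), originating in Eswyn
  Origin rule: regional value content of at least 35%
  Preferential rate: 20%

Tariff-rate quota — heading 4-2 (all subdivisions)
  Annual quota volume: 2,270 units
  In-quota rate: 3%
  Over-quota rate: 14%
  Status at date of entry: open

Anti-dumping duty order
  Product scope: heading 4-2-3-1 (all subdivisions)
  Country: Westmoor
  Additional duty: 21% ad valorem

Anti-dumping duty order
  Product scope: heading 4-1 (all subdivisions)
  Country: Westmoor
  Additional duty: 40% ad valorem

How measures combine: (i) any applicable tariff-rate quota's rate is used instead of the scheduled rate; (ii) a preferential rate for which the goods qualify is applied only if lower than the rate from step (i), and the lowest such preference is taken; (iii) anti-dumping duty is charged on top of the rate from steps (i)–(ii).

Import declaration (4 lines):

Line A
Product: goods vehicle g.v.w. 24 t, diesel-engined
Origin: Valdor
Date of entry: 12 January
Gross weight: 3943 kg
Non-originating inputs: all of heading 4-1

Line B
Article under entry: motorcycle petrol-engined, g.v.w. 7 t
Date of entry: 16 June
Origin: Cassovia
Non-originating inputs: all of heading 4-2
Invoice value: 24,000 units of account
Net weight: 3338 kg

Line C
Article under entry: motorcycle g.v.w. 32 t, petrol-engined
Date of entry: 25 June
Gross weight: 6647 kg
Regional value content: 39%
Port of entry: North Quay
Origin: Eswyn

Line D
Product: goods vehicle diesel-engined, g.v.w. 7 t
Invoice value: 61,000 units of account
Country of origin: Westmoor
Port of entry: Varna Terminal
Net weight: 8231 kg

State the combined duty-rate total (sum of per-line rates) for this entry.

Line A: goods vehicle → 4-2; diesel-engined → 4-2-1; g.v.w. 24 t → 4-2-1-1. Scheduled 3%. quota on 4-2 open → in-quota 3%; Valdor agreement on 4-2-3-1: 4-2-1-1 not covered. → 3%.
Line B: motorcycle → 4-1; petrol-engined → 4-1-1; g.v.w. 7 t → 4-1-1-1. Scheduled 27%. quota on 4-1-1 exhausted → over-quota 53%; Cassovia agreement on 4-2-1: 4-1-1-1 not covered. → 53%.
Line C: motorcycle → 4-1; petrol-engined → 4-1-1; g.v.w. 32 t → 4-1-1-2. Scheduled 36%. quota on 4-1-1 exhausted → over-quota 53%; Eswyn agreement on 4-1-1: RVC ≥ 35% → 20% available; preferential 20%; anti-dumping (Eswyn, 4-1): +28%; total 20% + 28% = 48%. → 48%.
Line D: goods vehicle → 4-2; diesel-engined → 4-2-1; g.v.w. 7 t → 4-2-1-3. Scheduled 21%. quota on 4-2 open → in-quota 3%. → 3%.
Sum: 3% + 53% + 48% + 3% = 107%.

107%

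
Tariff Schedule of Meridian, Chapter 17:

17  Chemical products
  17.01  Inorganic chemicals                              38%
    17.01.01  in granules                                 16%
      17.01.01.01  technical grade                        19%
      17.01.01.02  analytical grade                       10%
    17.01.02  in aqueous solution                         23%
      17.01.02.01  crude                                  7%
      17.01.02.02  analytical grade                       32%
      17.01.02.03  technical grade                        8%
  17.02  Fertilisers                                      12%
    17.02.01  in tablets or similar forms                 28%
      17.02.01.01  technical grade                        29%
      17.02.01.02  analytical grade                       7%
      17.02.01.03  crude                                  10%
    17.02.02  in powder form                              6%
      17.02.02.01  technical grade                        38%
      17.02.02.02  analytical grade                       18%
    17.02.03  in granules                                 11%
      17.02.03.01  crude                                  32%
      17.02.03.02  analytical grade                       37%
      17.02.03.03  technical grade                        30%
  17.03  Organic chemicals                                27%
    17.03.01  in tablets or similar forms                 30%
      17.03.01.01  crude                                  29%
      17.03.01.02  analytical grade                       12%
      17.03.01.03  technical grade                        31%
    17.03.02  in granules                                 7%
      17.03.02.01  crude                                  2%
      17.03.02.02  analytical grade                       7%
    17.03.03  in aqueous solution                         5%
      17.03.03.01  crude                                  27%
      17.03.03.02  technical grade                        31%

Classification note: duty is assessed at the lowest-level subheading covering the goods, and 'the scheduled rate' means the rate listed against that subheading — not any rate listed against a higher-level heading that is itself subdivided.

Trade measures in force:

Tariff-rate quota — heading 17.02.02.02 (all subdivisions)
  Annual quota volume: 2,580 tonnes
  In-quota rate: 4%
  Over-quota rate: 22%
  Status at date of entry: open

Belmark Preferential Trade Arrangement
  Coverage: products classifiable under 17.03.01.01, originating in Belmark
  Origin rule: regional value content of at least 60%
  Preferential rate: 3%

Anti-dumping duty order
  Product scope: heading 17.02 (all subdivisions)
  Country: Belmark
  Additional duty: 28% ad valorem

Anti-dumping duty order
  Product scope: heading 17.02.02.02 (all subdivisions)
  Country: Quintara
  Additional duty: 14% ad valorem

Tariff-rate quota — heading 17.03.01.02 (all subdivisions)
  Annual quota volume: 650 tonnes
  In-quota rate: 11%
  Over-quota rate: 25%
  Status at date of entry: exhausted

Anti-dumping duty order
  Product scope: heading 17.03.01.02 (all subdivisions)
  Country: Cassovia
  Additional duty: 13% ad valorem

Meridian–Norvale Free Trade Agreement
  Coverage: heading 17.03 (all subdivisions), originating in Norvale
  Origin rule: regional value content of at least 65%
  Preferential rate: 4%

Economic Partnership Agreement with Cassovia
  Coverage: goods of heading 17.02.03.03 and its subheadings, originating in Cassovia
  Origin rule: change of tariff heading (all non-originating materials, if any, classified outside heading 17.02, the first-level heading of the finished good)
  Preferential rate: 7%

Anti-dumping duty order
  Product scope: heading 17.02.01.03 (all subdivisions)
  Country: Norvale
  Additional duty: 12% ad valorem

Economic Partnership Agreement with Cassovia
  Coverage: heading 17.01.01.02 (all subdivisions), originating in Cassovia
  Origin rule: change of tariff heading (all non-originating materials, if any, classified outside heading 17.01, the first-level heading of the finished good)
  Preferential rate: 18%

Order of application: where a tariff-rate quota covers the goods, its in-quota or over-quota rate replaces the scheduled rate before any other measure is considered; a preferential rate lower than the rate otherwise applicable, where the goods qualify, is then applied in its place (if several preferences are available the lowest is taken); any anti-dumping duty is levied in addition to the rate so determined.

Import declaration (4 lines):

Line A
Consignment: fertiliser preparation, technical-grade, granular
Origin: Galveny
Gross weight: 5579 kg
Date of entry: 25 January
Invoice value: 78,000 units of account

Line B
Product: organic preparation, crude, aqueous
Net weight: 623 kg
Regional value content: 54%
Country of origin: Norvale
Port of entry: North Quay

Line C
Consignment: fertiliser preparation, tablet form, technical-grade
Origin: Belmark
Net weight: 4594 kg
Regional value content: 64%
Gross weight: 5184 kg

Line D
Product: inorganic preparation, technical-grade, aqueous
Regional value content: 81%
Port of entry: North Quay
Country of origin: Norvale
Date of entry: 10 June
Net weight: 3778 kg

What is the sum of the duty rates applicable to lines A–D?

Line A: fertiliser → 17.02; granular → 17.02.03; technical-grade → 17.02.03.03. Scheduled 30%. No special measure applies. → 30%.
Line B: organic → 17.03; aqueous → 17.03.03; crude → 17.03.03.01. Scheduled 27%. Norvale agreement on 17.03: RVC < 65%. → 27%.
Line C: fertiliser → 17.02; tablet form → 17.02.01; technical-grade → 17.02.01.01. Scheduled 29%. Belmark agreement on 17.03.01.01: 17.02.01.01 not covered; anti-dumping (Belmark, 17.02): +28%; total 29% + 28% = 57%. → 57%.
Line D: inorganic → 17.01; aqueous → 17.01.02; technical-grade → 17.01.02.03. Scheduled 8%. Norvale agreement on 17.03: 17.01.02.03 not covered. → 8%.
Sum: 30% + 27% + 57% + 8% = 122%.

122%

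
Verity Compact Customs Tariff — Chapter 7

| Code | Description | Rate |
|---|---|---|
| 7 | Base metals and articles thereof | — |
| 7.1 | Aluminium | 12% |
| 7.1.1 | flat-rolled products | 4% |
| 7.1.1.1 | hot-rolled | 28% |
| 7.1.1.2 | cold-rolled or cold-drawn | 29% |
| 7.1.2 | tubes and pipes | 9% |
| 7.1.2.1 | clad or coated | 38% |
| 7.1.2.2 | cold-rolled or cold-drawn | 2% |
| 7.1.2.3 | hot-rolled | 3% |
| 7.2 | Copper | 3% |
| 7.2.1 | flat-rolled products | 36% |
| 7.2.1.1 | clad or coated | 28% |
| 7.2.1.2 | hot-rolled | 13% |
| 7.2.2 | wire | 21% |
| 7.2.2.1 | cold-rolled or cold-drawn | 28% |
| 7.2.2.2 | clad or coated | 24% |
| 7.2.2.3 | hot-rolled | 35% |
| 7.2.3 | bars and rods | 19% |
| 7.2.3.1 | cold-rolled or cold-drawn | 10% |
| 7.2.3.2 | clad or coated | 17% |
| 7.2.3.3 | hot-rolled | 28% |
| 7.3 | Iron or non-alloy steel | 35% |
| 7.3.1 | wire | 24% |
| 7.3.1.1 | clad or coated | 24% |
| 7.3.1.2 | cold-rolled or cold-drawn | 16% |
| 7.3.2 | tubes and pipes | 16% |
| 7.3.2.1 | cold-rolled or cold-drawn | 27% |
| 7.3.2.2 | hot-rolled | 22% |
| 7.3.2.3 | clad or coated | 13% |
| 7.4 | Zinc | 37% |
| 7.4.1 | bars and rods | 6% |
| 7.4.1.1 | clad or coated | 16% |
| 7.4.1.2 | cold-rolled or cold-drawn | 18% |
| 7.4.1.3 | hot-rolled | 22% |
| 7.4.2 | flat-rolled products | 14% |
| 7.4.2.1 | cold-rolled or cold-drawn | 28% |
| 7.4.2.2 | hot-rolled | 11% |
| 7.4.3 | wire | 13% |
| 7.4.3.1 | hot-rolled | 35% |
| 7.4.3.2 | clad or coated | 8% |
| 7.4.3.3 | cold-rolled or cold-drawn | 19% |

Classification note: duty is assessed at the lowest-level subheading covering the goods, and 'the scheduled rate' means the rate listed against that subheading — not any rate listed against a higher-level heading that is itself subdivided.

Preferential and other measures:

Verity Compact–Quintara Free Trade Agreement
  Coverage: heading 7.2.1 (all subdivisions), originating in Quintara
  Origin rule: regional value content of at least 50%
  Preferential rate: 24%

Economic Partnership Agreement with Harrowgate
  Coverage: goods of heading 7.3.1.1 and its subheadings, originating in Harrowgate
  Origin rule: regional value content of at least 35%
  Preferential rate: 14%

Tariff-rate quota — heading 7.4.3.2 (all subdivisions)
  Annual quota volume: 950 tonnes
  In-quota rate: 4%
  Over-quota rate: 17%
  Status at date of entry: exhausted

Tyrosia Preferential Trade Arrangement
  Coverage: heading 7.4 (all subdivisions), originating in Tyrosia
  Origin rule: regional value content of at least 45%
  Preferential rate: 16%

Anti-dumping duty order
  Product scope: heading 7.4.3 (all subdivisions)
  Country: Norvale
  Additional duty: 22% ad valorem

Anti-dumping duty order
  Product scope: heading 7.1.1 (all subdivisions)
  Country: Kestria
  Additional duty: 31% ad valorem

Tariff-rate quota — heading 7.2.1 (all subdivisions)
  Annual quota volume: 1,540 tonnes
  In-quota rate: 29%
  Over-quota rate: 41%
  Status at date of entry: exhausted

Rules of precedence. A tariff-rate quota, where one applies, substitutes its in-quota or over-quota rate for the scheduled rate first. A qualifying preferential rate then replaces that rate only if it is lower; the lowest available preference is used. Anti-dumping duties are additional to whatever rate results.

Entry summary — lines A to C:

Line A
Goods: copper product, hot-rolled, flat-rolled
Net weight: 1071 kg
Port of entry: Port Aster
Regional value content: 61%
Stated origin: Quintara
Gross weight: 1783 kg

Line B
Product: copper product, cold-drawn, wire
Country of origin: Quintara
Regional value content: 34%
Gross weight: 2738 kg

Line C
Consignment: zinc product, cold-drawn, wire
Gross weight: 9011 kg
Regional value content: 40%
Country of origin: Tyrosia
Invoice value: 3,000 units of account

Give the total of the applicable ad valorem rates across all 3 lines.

71%

Line A: copper → 7.2; flat-rolled → 7.2.1; hot-rolled → 7.2.1.2. Scheduled 13%. quota on 7.2.1 exhausted → over-quota 41%; Quintara agreement on 7.2.1: RVC ≥ 50% → 24% available; preferential 24%. → 24%.
Line B: copper → 7.2; wire → 7.2.2; cold-drawn → 7.2.2.1. Scheduled 28%. Quintara agreement on 7.2.1: 7.2.2.1 not covered. → 28%.
Line C: zinc → 7.4; wire → 7.4.3; cold-drawn → 7.4.3.3. Scheduled 19%. Tyrosia agreement on 7.4: RVC < 45%. → 19%.
Sum: 24% + 28% + 19% = 71%.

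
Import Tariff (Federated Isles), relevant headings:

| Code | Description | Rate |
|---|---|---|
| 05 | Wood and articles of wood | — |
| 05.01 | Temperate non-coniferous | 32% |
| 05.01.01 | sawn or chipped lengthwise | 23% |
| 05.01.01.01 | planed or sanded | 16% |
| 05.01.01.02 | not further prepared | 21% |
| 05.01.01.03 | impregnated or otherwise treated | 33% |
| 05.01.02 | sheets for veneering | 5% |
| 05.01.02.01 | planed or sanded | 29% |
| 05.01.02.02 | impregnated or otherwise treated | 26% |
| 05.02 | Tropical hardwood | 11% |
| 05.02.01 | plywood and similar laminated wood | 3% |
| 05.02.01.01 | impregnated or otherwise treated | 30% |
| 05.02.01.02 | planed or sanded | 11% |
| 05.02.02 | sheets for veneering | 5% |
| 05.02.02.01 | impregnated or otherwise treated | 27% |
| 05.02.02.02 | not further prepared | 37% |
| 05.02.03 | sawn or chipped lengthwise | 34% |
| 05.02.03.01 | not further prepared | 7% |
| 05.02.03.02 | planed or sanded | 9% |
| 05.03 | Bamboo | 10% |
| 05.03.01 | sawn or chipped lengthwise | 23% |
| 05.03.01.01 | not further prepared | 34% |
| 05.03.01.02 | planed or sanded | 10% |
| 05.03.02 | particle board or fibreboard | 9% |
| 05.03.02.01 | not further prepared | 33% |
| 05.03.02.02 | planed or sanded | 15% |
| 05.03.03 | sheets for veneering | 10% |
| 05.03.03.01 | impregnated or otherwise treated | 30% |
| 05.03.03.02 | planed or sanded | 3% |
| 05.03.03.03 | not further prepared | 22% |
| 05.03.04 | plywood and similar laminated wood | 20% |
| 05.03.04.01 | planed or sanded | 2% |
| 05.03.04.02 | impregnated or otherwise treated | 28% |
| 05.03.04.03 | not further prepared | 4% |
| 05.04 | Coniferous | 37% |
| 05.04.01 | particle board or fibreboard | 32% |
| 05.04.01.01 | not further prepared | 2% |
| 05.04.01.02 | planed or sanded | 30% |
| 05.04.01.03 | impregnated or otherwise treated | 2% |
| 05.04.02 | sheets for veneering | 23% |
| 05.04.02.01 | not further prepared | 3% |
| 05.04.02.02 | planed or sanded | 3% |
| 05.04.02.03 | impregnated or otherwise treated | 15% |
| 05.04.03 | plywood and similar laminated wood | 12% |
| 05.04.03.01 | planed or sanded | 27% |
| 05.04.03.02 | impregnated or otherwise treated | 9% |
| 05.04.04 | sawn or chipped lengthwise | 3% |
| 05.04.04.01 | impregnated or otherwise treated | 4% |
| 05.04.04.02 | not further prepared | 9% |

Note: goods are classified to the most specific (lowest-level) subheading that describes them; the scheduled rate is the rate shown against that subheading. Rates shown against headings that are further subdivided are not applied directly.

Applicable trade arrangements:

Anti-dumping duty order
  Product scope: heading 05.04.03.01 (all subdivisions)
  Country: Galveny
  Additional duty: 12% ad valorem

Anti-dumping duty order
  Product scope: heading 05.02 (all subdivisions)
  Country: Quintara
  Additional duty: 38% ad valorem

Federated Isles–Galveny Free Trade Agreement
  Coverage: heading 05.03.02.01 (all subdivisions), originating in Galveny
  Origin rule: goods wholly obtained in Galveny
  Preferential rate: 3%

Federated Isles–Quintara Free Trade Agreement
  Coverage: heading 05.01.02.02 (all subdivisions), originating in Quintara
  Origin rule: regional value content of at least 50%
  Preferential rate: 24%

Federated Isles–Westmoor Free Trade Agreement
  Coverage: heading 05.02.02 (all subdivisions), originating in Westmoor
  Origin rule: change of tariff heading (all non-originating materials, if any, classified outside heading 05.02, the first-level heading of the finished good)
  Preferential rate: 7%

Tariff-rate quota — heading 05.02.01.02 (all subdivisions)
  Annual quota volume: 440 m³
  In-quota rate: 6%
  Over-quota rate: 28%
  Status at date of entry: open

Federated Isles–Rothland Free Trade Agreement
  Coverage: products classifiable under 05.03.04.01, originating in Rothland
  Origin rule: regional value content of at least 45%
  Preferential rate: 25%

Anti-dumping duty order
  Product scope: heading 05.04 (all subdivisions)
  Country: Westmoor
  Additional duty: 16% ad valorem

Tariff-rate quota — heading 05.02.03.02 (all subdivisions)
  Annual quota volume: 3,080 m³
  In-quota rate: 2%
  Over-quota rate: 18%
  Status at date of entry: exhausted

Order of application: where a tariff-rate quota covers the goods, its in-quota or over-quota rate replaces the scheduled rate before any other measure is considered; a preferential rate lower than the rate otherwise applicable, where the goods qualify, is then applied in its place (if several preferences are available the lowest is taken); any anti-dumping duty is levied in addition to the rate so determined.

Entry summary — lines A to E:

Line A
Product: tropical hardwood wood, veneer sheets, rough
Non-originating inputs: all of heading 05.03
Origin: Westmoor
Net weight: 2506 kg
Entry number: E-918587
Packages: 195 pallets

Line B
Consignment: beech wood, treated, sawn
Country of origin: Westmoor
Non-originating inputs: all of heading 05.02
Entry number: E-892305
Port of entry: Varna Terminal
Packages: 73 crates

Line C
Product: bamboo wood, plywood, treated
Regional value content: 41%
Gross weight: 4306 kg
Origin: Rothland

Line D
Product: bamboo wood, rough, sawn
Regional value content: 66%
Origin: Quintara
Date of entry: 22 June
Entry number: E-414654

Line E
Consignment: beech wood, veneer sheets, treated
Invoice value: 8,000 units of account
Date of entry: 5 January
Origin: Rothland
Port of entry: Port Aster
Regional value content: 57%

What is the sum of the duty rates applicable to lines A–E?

Line A: tropical hardwood → 05.02; veneer sheets → 05.02.02; rough → 05.02.02.02. Scheduled 37%. Westmoor agreement on 05.02.02: CTH met → 7% available; preferential 7%. → 7%.
Line B: beech → 05.01; sawn → 05.01.01; treated → 05.01.01.03. Scheduled 33%. Westmoor agreement on 05.02.02: 05.01.01.03 not covered. → 33%.
Line C: bamboo → 05.03; plywood → 05.03.04; treated → 05.03.04.02. Scheduled 28%. Rothland agreement on 05.03.04.01: 05.03.04.02 not covered. → 28%.
Line D: bamboo → 05.03; sawn → 05.03.01; rough → 05.03.01.01. Scheduled 34%. Quintara agreement on 05.01.02.02: 05.03.01.01 not covered. → 34%.
Line E: beech → 05.01; veneer sheets → 05.01.02; treated → 05.01.02.02. Scheduled 26%. Rothland agreement on 05.03.04.01: 05.01.02.02 not covered. → 26%.
Sum: 7% + 33% + 28% + 34% + 26% = 128%.

128%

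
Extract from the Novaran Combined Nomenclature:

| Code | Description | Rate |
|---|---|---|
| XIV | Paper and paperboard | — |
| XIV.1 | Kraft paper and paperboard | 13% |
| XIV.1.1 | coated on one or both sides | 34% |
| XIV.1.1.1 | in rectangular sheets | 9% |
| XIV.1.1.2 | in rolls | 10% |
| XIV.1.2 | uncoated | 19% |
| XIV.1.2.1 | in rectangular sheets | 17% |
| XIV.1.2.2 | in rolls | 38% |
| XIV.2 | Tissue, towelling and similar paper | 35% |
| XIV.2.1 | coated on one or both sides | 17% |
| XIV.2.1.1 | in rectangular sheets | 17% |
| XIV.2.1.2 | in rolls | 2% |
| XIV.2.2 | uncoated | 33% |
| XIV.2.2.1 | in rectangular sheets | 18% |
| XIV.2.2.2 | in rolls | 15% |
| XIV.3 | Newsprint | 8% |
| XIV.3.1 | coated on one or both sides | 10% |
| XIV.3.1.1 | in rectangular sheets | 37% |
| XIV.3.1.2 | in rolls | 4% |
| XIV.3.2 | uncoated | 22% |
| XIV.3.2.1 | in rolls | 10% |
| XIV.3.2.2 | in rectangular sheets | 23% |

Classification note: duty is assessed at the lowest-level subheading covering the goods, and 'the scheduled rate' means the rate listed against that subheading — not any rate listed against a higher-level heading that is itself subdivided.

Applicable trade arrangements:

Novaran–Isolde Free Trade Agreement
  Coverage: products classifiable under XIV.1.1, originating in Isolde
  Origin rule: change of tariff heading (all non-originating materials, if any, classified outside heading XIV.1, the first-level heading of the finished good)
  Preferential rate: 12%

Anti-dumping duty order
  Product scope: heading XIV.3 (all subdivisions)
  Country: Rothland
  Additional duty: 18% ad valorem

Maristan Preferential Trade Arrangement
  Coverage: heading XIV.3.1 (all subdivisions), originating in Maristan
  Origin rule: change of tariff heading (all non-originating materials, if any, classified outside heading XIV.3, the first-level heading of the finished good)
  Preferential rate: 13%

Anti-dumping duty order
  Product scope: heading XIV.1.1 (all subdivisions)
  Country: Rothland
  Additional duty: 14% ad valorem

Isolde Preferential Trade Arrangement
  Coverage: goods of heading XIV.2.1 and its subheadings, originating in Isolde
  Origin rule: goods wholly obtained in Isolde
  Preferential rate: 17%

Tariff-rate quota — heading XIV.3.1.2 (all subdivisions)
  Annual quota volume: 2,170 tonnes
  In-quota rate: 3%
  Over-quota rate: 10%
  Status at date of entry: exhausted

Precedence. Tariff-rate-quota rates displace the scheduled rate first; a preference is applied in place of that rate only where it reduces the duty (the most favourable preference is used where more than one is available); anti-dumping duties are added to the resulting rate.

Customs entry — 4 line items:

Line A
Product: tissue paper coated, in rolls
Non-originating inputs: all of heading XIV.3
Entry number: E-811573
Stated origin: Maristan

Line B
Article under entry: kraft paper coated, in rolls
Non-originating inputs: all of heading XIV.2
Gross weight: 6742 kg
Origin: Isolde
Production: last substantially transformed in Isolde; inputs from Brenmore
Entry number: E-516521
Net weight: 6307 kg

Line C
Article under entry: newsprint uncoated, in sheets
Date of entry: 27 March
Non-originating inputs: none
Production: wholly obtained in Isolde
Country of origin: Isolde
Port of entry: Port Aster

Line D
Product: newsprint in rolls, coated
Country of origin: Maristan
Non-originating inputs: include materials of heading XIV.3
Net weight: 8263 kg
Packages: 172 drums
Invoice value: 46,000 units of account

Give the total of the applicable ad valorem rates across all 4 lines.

45%

Line A: tissue paper → XIV.2; coated → XIV.2.1; in rolls → XIV.2.1.2. Scheduled 2%. Maristan agreement on XIV.3.1: XIV.2.1.2 not covered. → 2%.
Line B: kraft paper → XIV.1; coated → XIV.1.1; in rolls → XIV.1.1.2. Scheduled 10%. Isolde agreement on XIV.1.1: CTH met → 12% available; Isolde agreement on XIV.2.1: XIV.1.1.2 not covered; preference 12% not lower than 10% → no reduction. → 10%.
Line C: newsprint → XIV.3; uncoated → XIV.3.2; in sheets → XIV.3.2.2. Scheduled 23%. Isolde agreement on XIV.1.1: XIV.3.2.2 not covered; Isolde agreement on XIV.2.1: XIV.3.2.2 not covered. → 23%.
Line D: newsprint → XIV.3; coated → XIV.3.1; in rolls → XIV.3.1.2. Scheduled 4%. quota on XIV.3.1.2 exhausted → over-quota 10%; Maristan agreement on XIV.3.1: CTH not met. → 10%.
Sum: 2% + 10% + 23% + 10% = 45%.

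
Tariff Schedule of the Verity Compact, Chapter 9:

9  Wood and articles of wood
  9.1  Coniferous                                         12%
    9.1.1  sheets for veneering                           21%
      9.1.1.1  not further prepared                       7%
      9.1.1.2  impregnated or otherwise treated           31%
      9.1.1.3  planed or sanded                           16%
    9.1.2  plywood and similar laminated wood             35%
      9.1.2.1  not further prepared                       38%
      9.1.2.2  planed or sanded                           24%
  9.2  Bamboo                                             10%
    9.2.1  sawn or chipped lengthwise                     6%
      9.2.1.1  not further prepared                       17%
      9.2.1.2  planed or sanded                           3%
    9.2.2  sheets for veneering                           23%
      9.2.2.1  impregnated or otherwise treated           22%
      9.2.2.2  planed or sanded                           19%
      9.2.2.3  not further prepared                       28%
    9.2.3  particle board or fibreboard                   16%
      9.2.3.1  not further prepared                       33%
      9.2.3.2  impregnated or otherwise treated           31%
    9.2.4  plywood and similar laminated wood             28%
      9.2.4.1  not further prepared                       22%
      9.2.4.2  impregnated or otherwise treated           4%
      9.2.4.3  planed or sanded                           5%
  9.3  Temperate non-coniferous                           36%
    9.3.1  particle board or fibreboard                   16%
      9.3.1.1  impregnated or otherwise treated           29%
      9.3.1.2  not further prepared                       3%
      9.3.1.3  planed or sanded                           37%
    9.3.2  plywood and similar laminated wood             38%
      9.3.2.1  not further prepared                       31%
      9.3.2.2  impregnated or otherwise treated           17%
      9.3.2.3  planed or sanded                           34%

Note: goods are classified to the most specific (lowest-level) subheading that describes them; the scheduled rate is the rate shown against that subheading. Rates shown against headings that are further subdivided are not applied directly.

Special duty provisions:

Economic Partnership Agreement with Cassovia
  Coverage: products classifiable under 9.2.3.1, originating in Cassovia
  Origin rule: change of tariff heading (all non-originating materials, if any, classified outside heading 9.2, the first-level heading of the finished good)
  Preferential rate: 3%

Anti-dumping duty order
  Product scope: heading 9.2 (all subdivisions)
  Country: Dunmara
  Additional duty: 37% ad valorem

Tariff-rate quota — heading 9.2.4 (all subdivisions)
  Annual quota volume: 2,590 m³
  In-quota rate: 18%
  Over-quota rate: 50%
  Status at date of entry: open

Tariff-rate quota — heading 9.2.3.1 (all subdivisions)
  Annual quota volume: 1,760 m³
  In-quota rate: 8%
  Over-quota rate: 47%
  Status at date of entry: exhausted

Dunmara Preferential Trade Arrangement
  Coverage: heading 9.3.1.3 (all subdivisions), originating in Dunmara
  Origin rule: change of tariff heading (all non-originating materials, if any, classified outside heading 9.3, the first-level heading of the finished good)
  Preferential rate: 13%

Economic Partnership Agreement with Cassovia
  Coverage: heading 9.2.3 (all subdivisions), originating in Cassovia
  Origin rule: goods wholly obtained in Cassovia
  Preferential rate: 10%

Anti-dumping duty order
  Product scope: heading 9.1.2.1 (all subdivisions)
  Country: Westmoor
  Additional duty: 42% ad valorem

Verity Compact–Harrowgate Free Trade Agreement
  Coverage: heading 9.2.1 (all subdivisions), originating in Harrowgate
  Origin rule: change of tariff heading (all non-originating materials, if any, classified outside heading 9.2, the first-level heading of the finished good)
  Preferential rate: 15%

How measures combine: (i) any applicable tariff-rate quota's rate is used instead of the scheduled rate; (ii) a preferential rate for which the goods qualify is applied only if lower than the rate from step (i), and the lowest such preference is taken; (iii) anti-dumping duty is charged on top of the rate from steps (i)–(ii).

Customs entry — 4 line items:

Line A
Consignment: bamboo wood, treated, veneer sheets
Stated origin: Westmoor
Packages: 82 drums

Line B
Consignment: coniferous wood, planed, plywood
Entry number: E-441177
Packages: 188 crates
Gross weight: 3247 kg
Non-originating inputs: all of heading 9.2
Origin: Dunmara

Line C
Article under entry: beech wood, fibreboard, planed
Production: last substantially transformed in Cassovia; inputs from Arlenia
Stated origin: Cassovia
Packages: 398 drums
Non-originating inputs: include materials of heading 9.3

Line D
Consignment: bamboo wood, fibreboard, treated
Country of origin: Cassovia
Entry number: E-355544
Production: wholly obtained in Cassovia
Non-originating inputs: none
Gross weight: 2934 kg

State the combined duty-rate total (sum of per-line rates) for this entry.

93%

Line A: bamboo → 9.2; veneer sheets → 9.2.2; treated → 9.2.2.1. Scheduled 22%. No special measure applies. → 22%.
Line B: coniferous → 9.1; plywood → 9.1.2; planed → 9.1.2.2. Scheduled 24%. Dunmara agreement on 9.3.1.3: 9.1.2.2 not covered. → 24%.
Line C: beech → 9.3; fibreboard → 9.3.1; planed → 9.3.1.3. Scheduled 37%. Cassovia agreement on 9.2.3.1: 9.3.1.3 not covered; Cassovia agreement on 9.2.3: 9.3.1.3 not covered. → 37%.
Line D: bamboo → 9.2; fibreboard → 9.2.3; treated → 9.2.3.2. Scheduled 31%. Cassovia agreement on 9.2.3.1: 9.2.3.2 not covered; Cassovia agreement on 9.2.3: wholly obtained → 10% available; preferential 10%. → 10%.
Sum: 22% + 24% + 37% + 10% = 93%.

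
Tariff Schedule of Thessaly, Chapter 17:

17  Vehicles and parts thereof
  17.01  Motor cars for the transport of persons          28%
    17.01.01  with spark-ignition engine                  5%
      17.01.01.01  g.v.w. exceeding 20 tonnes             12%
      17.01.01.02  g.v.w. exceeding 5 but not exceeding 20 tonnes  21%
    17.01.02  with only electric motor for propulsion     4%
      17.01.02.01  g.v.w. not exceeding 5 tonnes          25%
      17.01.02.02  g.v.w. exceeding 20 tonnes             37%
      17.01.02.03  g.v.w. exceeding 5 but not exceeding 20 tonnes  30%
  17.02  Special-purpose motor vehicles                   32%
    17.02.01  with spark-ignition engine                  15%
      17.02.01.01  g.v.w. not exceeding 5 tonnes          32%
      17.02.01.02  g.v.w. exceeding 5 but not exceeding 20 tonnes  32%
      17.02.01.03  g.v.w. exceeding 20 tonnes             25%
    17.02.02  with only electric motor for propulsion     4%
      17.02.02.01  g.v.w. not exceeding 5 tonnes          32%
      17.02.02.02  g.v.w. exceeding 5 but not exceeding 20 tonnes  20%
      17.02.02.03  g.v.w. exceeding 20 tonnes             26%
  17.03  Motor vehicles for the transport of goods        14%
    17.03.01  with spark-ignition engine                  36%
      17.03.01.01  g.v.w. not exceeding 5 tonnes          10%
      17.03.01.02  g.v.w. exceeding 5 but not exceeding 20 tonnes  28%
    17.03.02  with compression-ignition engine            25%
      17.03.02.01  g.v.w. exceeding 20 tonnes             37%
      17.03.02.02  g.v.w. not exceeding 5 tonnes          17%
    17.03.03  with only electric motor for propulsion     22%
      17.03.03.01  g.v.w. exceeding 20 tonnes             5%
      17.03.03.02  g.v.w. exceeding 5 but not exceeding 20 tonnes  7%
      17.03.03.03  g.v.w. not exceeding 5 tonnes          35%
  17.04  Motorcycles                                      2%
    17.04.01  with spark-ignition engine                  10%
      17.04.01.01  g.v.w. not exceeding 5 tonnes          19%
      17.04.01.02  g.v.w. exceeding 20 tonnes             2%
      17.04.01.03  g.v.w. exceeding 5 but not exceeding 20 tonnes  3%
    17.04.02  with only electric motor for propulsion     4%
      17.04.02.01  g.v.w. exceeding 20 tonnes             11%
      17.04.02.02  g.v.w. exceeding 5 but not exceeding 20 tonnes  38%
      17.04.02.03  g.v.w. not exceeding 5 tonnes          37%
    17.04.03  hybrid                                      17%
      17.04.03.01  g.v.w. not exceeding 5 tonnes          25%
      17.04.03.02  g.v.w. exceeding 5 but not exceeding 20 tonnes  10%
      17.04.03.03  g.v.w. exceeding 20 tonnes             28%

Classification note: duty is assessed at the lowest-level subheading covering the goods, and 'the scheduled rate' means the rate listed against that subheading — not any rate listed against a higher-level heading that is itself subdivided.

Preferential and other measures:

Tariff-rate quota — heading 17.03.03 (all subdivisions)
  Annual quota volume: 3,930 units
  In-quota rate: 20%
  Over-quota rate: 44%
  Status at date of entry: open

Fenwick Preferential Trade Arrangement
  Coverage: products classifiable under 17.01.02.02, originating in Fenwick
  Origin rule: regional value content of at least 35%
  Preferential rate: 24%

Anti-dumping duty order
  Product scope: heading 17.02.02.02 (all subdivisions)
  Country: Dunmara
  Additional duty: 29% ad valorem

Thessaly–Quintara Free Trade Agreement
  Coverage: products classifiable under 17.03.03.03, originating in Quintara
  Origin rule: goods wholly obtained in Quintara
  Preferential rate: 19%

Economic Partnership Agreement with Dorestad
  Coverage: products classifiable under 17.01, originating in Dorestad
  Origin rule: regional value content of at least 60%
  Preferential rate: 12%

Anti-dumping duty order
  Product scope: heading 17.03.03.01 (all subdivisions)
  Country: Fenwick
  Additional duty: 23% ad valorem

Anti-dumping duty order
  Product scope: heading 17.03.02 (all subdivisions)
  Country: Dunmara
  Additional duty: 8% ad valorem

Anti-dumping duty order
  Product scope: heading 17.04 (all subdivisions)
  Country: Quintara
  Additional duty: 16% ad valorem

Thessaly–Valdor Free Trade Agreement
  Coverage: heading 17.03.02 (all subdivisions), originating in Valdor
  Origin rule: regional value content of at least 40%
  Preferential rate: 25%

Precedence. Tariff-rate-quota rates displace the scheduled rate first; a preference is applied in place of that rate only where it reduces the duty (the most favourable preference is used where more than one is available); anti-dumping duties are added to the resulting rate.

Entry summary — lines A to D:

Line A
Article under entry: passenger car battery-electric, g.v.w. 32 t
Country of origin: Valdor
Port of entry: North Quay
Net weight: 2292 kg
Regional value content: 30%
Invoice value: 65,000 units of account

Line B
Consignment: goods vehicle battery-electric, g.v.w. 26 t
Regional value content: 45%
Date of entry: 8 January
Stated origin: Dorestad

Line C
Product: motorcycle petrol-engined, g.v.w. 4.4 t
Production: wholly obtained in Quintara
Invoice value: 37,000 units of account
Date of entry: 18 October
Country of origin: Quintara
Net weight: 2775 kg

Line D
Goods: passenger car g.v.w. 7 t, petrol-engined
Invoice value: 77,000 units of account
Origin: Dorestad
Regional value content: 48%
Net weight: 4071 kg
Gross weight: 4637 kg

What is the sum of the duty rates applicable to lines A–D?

113%

Line A: passenger car → 17.01; battery-electric → 17.01.02; g.v.w. 32 t → 17.01.02.02. Scheduled 37%. Valdor agreement on 17.03.02: 17.01.02.02 not covered. → 37%.
Line B: goods vehicle → 17.03; battery-electric → 17.03.03; g.v.w. 26 t → 17.03.03.01. Scheduled 5%. quota on 17.03.03 open → in-quota 20%; Dorestad agreement on 17.01: 17.03.03.01 not covered. → 20%.
Line C: motorcycle → 17.04; petrol-engined → 17.04.01; g.v.w. 4.4 t → 17.04.01.01. Scheduled 19%. Quintara agreement on 17.03.03.03: 17.04.01.01 not covered; anti-dumping (Quintara, 17.04): +16%; total 19% + 16% = 35%. → 35%.
Line D: passenger car → 17.01; petrol-engined → 17.01.01; g.v.w. 7 t → 17.01.01.02. Scheduled 21%. Dorestad agreement on 17.01: RVC < 60%. → 21%.
Sum: 37% + 20% + 35% + 21% = 113%.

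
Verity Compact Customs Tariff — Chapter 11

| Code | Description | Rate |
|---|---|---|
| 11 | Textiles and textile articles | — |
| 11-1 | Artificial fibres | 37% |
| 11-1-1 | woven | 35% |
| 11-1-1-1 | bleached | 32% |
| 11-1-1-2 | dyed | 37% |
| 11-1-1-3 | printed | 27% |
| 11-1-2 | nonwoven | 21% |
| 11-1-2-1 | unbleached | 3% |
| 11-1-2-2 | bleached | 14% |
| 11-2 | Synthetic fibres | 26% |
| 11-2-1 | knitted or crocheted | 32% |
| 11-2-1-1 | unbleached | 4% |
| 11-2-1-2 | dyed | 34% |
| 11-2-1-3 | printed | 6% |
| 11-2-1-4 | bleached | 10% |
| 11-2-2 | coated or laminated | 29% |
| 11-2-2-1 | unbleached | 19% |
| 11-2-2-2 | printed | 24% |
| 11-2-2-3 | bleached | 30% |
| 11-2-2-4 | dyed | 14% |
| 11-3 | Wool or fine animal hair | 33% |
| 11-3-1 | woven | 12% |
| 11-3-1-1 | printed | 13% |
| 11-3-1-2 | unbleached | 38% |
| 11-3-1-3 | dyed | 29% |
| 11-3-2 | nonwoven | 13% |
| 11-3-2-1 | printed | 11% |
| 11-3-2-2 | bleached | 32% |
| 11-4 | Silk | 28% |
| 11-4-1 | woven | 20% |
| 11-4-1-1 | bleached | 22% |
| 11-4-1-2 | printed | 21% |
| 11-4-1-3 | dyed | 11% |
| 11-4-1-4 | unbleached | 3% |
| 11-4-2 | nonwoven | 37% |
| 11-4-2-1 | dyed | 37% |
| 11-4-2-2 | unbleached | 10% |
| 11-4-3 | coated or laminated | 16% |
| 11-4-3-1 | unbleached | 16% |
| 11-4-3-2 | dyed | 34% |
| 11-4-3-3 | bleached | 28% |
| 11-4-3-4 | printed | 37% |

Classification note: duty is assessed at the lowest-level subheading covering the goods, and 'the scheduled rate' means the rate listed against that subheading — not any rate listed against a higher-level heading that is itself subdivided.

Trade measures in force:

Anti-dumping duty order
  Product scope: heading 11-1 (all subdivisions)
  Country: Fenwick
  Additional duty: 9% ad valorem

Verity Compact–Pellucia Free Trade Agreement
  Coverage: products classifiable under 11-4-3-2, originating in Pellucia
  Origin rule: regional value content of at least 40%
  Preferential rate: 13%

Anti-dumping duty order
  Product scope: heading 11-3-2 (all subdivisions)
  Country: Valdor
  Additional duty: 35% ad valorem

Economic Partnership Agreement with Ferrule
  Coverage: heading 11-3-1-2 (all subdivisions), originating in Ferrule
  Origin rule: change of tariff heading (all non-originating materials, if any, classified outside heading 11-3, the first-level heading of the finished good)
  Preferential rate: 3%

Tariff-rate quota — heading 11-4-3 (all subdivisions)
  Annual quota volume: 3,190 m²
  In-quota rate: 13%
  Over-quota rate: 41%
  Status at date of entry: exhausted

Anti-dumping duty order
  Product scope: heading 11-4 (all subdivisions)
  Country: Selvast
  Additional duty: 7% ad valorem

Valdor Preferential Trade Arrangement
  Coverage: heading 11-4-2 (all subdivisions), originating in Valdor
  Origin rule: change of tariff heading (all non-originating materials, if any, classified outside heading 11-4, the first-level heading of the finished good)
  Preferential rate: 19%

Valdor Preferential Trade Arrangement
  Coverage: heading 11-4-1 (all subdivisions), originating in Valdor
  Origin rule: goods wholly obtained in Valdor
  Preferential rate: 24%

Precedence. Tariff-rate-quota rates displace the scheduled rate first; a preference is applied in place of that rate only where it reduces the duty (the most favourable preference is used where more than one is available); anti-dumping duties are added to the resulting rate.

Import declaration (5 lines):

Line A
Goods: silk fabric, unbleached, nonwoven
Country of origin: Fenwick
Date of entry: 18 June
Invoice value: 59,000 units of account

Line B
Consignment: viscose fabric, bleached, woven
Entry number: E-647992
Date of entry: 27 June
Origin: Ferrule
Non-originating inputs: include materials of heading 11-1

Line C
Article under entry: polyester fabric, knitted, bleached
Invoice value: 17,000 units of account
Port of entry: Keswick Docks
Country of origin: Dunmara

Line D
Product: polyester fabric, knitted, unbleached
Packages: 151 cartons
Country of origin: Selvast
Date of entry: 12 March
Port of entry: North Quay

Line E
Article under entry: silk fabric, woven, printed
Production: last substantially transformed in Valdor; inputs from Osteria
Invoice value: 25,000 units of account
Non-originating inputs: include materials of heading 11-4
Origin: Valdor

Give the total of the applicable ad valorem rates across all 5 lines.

77%

Line A: silk → 11-4; nonwoven → 11-4-2; unbleached → 11-4-2-2. Scheduled 10%. No special measure applies. → 10%.
Line B: viscose → 11-1; woven → 11-1-1; bleached → 11-1-1-1. Scheduled 32%. Ferrule agreement on 11-3-1-2: 11-1-1-1 not covered. → 32%.
Line C: polyester → 11-2; knitted → 11-2-1; bleached → 11-2-1-4. Scheduled 10%. No special measure applies. → 10%.
Line D: polyester → 11-2; knitted → 11-2-1; unbleached → 11-2-1-1. Scheduled 4%. No special measure applies. → 4%.
Line E: silk → 11-4; woven → 11-4-1; printed → 11-4-1-2. Scheduled 21%. Valdor agreement on 11-4-2: 11-4-1-2 not covered; Valdor agreement on 11-4-1: not wholly obtained. → 21%.
Sum: 10% + 32% + 10% + 4% + 21% = 77%.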